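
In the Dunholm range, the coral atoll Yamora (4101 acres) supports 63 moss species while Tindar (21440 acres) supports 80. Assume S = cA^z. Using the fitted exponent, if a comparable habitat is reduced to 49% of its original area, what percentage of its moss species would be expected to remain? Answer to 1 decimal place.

z = ln(80/63) / ln(21440/4101) = 0.2389 / 1.6540 = 0.1444
S_new/S_old = (A_new/A_old)^z = 0.49^0.1444 = exp(0.1444 × -0.7133) = 0.9021

90.2%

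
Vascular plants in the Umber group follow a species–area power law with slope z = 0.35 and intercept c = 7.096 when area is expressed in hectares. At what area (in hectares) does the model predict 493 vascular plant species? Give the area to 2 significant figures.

493 = 7.096 × A^0.35  ⇒  A^0.35 = 493/7.096 = 69.48
ln A = ln(69.48) / 0.35 = 4.2410 / 0.35 = 12.1171
A = e^12.1171 ≈ 182970 hectares

180000 hectares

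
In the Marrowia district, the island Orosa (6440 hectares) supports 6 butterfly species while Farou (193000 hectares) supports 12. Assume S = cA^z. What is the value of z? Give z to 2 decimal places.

0.20

Taking logs: ln S = ln c + z ln A, so z = (ln S₂ − ln S₁)/(ln A₂ − ln A₁).
z = ln(12/6) / ln(193000/6440) = ln(2) / ln(29.97) = 0.6931 / 3.4002 = 0.2039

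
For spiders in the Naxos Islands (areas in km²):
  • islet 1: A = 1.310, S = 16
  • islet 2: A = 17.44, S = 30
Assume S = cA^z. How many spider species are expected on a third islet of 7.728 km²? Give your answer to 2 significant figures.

z = ln(30/16) / ln(17.44/1.31) = 0.6286 / 2.5887 = 0.2428
c = 16 / 1.31^0.2428 = 16 / 1.068 = 14.98
S₃ = 14.98 × 7.728^0.2428 = 14.98 × 1.643 ≈ 24.62

25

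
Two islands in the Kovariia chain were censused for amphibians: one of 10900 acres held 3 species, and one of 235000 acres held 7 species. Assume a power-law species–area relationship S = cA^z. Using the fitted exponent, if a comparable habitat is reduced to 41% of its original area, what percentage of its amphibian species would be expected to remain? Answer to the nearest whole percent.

z = ln(7/3) / ln(235000/10900) = 0.8473 / 3.0708 = 0.2759
S_new/S_old = (A_new/A_old)^z = 0.41^0.2759 = exp(0.2759 × -0.8916) = 0.7819

78%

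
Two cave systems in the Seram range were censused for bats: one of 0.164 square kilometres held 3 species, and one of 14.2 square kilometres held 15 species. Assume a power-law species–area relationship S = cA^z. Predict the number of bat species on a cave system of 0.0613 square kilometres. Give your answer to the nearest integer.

z = ln(15/3) / ln(14.2/0.164) = 1.6094 / 4.4611 = 0.3608
c = 3 / 0.164^0.3608 = 3 / 0.5209 = 5.759
S₃ = 5.759 × 0.0613^0.3608 = 5.759 × 0.3652 ≈ 2.103

2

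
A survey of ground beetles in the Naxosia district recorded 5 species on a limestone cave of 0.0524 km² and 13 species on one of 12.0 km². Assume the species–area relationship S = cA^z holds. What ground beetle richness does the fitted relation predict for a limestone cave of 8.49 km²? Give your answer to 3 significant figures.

z = ln(13/5) / ln(12/0.0524) = 0.9555 / 5.4338 = 0.1758
c = 5 / 0.0524^0.1758 = 5 / 0.5954 = 8.398
S₃ = 8.398 × 8.49^0.1758 = 8.398 × 1.457 ≈ 12.23

12.2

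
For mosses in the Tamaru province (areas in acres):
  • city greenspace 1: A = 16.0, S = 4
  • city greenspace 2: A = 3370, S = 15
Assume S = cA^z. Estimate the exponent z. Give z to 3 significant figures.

0.247

Taking logs: ln S = ln c + z ln A, so z = (ln S₂ − ln S₁)/(ln A₂ − ln A₁).
z = ln(15/4) / ln(3370/16) = ln(3.75) / ln(210.6) = 1.3218 / 5.3501 = 0.2471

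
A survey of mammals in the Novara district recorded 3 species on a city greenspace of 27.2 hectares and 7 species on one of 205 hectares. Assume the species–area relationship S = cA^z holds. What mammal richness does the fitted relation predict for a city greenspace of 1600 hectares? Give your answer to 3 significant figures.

z = ln(7/3) / ln(205/27.2) = 0.8473 / 2.0198 = 0.4195
c = 3 / 27.2^0.4195 = 3 / 3.998 = 0.7505
S₃ = 0.7505 × 1600^0.4195 = 0.7505 × 22.09 ≈ 16.57

16.6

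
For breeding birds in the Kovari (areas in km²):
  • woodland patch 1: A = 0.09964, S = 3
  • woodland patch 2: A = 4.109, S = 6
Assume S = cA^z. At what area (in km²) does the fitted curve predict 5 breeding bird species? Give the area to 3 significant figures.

1.54 km²

z = ln(6/3) / ln(4.109/0.09964) = 0.6931 / 3.7194 = 0.1864
c = 3 / 0.09964^0.1864 = 3 / 0.6506 = 4.611
A = (5/4.611)^(1/0.1864) ⇒ ln A = ln(1.084)/0.1864 = 0.4349
A = e^0.4349 ≈ 1.545 km²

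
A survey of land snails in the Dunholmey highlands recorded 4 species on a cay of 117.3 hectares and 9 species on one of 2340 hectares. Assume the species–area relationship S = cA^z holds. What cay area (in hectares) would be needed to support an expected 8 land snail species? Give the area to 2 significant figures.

1500 hectares

z = ln(9/4) / ln(2340/117.3) = 0.8109 / 2.9932 = 0.2709
c = 4 / 117.3^0.2709 = 4 / 3.636 = 1.1
A = (8/1.1)^(1/0.2709) ⇒ ln A = ln(7.272)/0.2709 = 7.3232
A = e^7.3232 ≈ 1515 hectares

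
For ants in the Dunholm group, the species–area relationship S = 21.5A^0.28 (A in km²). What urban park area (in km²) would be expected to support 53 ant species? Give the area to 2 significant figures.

53 = 21.5 × A^0.28  ⇒  A^0.28 = 53/21.5 = 2.465
ln A = ln(2.465) / 0.28 = 0.9022 / 0.28 = 3.2223
A = e^3.2223 ≈ 25.09 km²

25 km²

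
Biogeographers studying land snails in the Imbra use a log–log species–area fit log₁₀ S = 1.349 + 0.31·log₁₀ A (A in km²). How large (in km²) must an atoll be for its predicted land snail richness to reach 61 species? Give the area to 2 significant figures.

61 = 22.34 × A^0.31  ⇒  A^0.31 = 61/22.34 = 2.731
ln A = ln(2.731) / 0.31 = 1.0047 / 0.31 = 3.2409
A = e^3.2409 ≈ 25.56 km²

26 km²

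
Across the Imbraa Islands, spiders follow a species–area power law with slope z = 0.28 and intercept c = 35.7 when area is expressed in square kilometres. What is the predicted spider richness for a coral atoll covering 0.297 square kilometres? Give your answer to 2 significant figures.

S = 35.7 × 0.297^0.28
ln S = ln 35.7 + 0.28 × ln 0.297 = 3.5752 + 0.28 × -1.2140 = 3.2352
S = e^3.2352 ≈ 25.41

25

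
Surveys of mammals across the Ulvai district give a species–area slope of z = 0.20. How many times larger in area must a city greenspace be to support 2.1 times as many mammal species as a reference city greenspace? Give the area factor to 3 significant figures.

40.8

(A₂/A₁)^0.2 = 2.1, so A₂/A₁ = 2.1^(1/0.2) = 2.1^5
ln(A₂/A₁) = ln 2.1 / 0.2 = 0.7419 / 0.2 = 3.7097
A₂/A₁ = e^3.7097 ≈ 40.84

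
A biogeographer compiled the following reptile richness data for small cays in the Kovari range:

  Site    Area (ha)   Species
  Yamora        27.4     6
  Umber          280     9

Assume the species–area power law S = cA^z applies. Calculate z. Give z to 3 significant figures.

Taking logs: ln S = ln c + z ln A, so z = (ln S₂ − ln S₁)/(ln A₂ − ln A₁).
z = ln(9/6) / ln(280/27.4) = ln(1.5) / ln(10.22) = 0.4055 / 2.3242 = 0.1745

0.174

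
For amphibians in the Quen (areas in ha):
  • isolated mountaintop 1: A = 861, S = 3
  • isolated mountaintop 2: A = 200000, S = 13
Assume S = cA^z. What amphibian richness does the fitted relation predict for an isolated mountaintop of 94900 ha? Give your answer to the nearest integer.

z = ln(13/3) / ln(200000/861) = 1.4663 / 5.4480 = 0.2692
c = 3 / 861^0.2692 = 3 / 6.165 = 0.4866
S₃ = 0.4866 × 94900^0.2692 = 0.4866 × 21.86 ≈ 10.64

11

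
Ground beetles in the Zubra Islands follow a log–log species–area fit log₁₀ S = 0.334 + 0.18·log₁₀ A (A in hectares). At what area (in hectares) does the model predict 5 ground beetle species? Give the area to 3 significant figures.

5 = 2.158 × A^0.18  ⇒  A^0.18 = 5/2.158 = 2.317
ln A = ln(2.317) / 0.18 = 0.8404 / 0.18 = 4.6687
A = e^4.6687 ≈ 106.6 hectares

107 hectares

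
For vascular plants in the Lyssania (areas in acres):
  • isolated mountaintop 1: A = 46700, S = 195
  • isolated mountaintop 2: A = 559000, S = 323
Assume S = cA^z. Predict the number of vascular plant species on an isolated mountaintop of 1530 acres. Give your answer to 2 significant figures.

z = ln(323/195) / ln(559000/46700) = 0.5047 / 2.4824 = 0.2033
c = 195 / 46700^0.2033 = 195 / 8.897 = 21.92
S₃ = 21.92 × 1530^0.2033 = 21.92 × 4.44 ≈ 97.32

97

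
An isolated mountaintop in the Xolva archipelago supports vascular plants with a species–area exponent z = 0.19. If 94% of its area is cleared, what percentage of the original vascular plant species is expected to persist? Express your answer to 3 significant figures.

58.6%

S_new/S_old = (A_new/A_old)^z = 0.06^0.19
= exp(0.19 × ln 0.06) = exp(0.19 × -2.8134) = exp(-0.5345) ≈ 0.5859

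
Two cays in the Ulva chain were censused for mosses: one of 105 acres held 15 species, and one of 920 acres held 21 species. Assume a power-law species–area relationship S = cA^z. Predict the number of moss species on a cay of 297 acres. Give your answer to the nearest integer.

z = ln(21/15) / ln(920/105) = 0.3365 / 2.1704 = 0.1550
c = 15 / 105^0.1550 = 15 / 2.057 = 7.29
S₃ = 7.29 × 297^0.1550 = 7.29 × 2.417 ≈ 17.62

18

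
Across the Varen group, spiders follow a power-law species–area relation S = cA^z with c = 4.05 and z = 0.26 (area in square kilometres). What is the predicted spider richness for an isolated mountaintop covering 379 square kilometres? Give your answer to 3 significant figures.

19.0

S = 4.05 × 379^0.26
ln S = ln 4.05 + 0.26 × ln 379 = 1.3987 + 0.26 × 5.9375 = 2.9425
S = e^2.9425 ≈ 18.96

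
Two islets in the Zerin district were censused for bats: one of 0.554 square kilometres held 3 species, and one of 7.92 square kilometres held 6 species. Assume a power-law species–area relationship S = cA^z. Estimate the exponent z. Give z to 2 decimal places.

0.26

Taking logs: ln S = ln c + z ln A, so z = (ln S₂ − ln S₁)/(ln A₂ − ln A₁).
z = ln(6/3) / ln(7.92/0.554) = ln(2) / ln(14.3) = 0.6931 / 2.6600 = 0.2606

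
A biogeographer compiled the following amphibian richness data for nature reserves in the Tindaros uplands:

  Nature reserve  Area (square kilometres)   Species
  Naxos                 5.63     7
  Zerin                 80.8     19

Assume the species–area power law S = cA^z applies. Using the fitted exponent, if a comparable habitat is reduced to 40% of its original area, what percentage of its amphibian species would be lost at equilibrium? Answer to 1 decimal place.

29.1%

z = ln(19/7) / ln(80.8/5.63) = 0.9985 / 2.6639 = 0.3748
S_new/S_old = (A_new/A_old)^z = 0.4^0.3748 = exp(0.3748 × -0.9163) = 0.7093
Fraction lost = 1 − 0.7093 = 0.2907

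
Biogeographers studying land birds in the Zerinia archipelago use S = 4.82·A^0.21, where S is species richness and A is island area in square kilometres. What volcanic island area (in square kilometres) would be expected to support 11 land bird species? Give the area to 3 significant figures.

50.9 square kilometres

11 = 4.82 × A^0.21  ⇒  A^0.21 = 11/4.82 = 2.282
ln A = ln(2.282) / 0.21 = 0.8251 / 0.21 = 3.9291
A = e^3.9291 ≈ 50.86 square kilometres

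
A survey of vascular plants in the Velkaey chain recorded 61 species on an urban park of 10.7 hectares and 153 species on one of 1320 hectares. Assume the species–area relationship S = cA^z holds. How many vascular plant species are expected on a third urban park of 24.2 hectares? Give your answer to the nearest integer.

z = ln(153/61) / ln(1320/10.7) = 0.9196 / 4.8151 = 0.1910
c = 61 / 10.7^0.1910 = 61 / 1.572 = 38.79
S₃ = 38.79 × 24.2^0.1910 = 38.79 × 1.838 ≈ 71.29

71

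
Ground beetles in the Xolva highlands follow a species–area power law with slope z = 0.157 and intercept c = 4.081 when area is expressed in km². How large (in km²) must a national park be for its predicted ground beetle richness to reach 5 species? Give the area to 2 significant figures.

5 = 4.081 × A^0.157  ⇒  A^0.157 = 5/4.081 = 1.225
ln A = ln(1.225) / 0.157 = 0.2031 / 0.157 = 1.2936
A = e^1.2936 ≈ 3.646 km²

3.6 km²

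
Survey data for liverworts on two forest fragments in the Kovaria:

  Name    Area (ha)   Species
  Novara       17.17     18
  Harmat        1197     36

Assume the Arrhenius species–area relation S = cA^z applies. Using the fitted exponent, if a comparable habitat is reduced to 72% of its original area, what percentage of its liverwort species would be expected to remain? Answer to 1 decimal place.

94.8%

z = ln(36/18) / ln(1197/17.17) = 0.6931 / 4.2444 = 0.1633
S_new/S_old = (A_new/A_old)^z = 0.72^0.1633 = exp(0.1633 × -0.3285) = 0.9478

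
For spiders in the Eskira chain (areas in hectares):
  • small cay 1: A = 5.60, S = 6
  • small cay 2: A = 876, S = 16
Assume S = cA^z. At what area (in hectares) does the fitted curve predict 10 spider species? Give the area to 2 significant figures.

78 hectares

z = ln(16/6) / ln(876/5.6) = 0.9808 / 5.0526 = 0.1941
c = 6 / 5.6^0.1941 = 6 / 1.397 = 4.294
A = (10/4.294)^(1/0.1941) ⇒ ln A = ln(2.329)/0.1941 = 4.3542
A = e^4.3542 ≈ 77.81 hectares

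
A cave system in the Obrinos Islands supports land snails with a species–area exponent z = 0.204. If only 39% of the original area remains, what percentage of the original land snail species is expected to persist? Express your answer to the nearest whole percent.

S_new/S_old = (A_new/A_old)^z = 0.39^0.204
= exp(0.204 × ln 0.39) = exp(0.204 × -0.9416) = exp(-0.1921) ≈ 0.8252

83%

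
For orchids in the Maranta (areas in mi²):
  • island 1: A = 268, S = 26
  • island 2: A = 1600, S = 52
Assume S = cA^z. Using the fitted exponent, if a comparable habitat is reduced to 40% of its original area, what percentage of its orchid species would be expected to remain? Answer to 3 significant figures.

z = ln(52/26) / ln(1600/268) = 0.6931 / 1.7868 = 0.3879
S_new/S_old = (A_new/A_old)^z = 0.4^0.3879 = exp(0.3879 × -0.9163) = 0.7009

70.1%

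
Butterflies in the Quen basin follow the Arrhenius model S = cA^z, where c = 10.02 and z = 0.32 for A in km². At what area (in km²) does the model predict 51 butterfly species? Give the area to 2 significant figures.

160 km²

51 = 10.02 × A^0.32  ⇒  A^0.32 = 51/10.02 = 5.09
ln A = ln(5.09) / 0.32 = 1.6272 / 0.32 = 5.0851
A = e^5.0851 ≈ 161.6 km²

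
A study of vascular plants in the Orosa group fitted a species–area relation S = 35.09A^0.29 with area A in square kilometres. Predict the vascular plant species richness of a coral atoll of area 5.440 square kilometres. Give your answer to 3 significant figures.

S = 35.09 × 5.44^0.29
ln S = ln 35.09 + 0.29 × ln 5.44 = 3.5579 + 0.29 × 1.6938 = 4.0491
S = e^4.0491 ≈ 57.35

57.3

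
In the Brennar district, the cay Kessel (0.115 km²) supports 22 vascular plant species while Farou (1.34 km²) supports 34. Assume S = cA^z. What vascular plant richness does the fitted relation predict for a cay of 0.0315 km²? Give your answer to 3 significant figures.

z = ln(34/22) / ln(1.34/0.115) = 0.4353 / 2.4555 = 0.1773
c = 22 / 0.115^0.1773 = 22 / 0.6815 = 32.28
S₃ = 32.28 × 0.0315^0.1773 = 32.28 × 0.5417 ≈ 17.49

17.5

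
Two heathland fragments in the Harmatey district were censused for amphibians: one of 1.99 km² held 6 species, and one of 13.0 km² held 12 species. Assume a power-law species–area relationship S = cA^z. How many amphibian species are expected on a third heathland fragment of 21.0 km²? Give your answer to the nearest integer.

14

z = ln(12/6) / ln(13/1.99) = 0.6931 / 1.8768 = 0.3693
c = 6 / 1.99^0.3693 = 6 / 1.289 = 4.653
S₃ = 4.653 × 21^0.3693 = 4.653 × 3.078 ≈ 14.33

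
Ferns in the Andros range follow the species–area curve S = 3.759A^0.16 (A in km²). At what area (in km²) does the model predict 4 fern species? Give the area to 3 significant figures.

4 = 3.759 × A^0.16  ⇒  A^0.16 = 4/3.759 = 1.064
ln A = ln(1.064) / 0.16 = 0.0621 / 0.16 = 0.3884
A = e^0.3884 ≈ 1.475 km²

1.47 km²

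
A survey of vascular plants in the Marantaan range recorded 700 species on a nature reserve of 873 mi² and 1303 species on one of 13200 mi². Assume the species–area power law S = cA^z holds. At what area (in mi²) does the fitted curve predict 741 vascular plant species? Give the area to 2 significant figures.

z = ln(1303/700) / ln(13200/873) = 0.6213 / 2.7160 = 0.2288
c = 700 / 873^0.2288 = 700 / 4.708 = 148.7
A = (741/148.7)^(1/0.2288) ⇒ ln A = ln(4.983)/0.2288 = 7.0207
A = e^7.0207 ≈ 1120 mi²

1100 mi²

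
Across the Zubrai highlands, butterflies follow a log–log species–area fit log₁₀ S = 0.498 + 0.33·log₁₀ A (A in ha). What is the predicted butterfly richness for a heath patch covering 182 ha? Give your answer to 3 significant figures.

17.5

S = 3.148 × 182^0.33
ln S = ln 3.148 + 0.33 × ln 182 = 1.1467 + 0.33 × 5.2040 = 2.8640
S = e^2.8640 ≈ 17.53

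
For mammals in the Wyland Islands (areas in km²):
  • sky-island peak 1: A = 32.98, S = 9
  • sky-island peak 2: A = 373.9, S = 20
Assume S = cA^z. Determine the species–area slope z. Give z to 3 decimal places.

Taking logs: ln S = ln c + z ln A, so z = (ln S₂ − ln S₁)/(ln A₂ − ln A₁).
z = ln(20/9) / ln(373.9/32.98) = ln(2.222) / ln(11.34) = 0.7985 / 2.4281 = 0.3289

0.329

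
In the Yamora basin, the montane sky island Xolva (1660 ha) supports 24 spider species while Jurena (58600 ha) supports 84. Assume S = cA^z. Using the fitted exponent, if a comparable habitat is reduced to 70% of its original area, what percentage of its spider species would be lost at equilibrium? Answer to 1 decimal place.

z = ln(84/24) / ln(58600/1660) = 1.2528 / 3.5639 = 0.3515
S_new/S_old = (A_new/A_old)^z = 0.7^0.3515 = exp(0.3515 × -0.3567) = 0.8822
Fraction lost = 1 − 0.8822 = 0.1178

11.8%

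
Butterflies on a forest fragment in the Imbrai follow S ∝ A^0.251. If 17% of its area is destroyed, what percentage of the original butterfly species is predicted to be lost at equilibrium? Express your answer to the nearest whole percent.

S_new/S_old = (A_new/A_old)^z = 0.83^0.251
= exp(0.251 × ln 0.83) = exp(0.251 × -0.1863) = exp(-0.0468) ≈ 0.9543
Fraction lost = 1 − 0.9543 = 0.04569

5%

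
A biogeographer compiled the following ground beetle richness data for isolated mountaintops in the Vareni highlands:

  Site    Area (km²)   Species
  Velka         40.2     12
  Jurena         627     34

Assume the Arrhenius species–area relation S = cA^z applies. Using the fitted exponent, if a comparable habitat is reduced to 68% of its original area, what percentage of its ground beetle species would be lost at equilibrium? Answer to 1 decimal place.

13.6%

z = ln(34/12) / ln(627/40.2) = 1.0415 / 2.7471 = 0.3791
S_new/S_old = (A_new/A_old)^z = 0.68^0.3791 = exp(0.3791 × -0.3857) = 0.864
Fraction lost = 1 − 0.864 = 0.136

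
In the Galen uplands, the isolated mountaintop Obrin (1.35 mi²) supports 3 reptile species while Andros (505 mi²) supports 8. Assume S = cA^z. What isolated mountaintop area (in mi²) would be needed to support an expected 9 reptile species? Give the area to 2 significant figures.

z = ln(8/3) / ln(505/1.35) = 0.9808 / 5.9245 = 0.1656
c = 3 / 1.35^0.1656 = 3 / 1.051 = 2.855
A = (9/2.855)^(1/0.1656) ⇒ ln A = ln(3.153)/0.1656 = 6.9360
A = e^6.9360 ≈ 1029 mi²

1000 mi²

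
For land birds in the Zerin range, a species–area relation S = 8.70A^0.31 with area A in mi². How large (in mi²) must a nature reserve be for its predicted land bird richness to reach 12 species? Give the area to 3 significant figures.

2.82 mi²

12 = 8.7 × A^0.31  ⇒  A^0.31 = 12/8.7 = 1.379
ln A = ln(1.379) / 0.31 = 0.3216 / 0.31 = 1.0374
A = e^1.0374 ≈ 2.822 mi²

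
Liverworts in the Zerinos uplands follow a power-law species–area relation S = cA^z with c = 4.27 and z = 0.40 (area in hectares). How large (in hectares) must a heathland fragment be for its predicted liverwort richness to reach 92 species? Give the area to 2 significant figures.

2200 hectares

92 = 4.27 × A^0.4  ⇒  A^0.4 = 92/4.27 = 21.55
ln A = ln(21.55) / 0.4 = 3.0702 / 0.4 = 7.6754
A = e^7.6754 ≈ 2155 hectares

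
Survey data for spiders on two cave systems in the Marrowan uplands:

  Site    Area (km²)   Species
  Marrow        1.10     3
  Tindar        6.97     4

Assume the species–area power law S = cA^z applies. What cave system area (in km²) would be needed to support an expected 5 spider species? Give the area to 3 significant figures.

z = ln(4/3) / ln(6.97/1.1) = 0.2877 / 1.8463 = 0.1558
c = 3 / 1.1^0.1558 = 3 / 1.015 = 2.956
A = (5/2.956)^(1/0.1558) ⇒ ln A = ln(1.692)/0.1558 = 3.3737
A = e^3.3737 ≈ 29.19 km²

29.2 km²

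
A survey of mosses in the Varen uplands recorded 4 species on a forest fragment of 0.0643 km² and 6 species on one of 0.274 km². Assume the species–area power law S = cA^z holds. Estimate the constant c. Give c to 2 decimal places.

z = ln(S₂/S₁) / ln(A₂/A₁) = ln(6/4) / ln(0.274/0.0643) = 0.4055 / 1.4496 = 0.2797
c = S₁ / A₁^z = 4 / 0.0643^0.2797 = 4 / 0.4641 = 8.618

8.62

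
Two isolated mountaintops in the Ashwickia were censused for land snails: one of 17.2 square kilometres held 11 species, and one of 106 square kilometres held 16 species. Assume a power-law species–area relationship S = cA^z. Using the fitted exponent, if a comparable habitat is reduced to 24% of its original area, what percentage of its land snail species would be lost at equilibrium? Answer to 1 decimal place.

z = ln(16/11) / ln(106/17.2) = 0.3747 / 1.8185 = 0.2060
S_new/S_old = (A_new/A_old)^z = 0.24^0.2060 = exp(0.2060 × -1.4271) = 0.7452
Fraction lost = 1 − 0.7452 = 0.2548

25.5%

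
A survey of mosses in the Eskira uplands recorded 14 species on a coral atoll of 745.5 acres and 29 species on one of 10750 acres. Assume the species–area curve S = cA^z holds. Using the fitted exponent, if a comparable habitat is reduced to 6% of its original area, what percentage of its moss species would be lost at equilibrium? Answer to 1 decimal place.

z = ln(29/14) / ln(10750/745.5) = 0.7282 / 2.6686 = 0.2729
S_new/S_old = (A_new/A_old)^z = 0.06^0.2729 = exp(0.2729 × -2.8134) = 0.4641
Fraction lost = 1 − 0.4641 = 0.5359

53.6%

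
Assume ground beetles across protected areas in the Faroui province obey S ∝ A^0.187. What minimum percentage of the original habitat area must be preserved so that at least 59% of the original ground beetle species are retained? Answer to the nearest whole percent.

6%

Need (A_new/A_old)^0.187 = 0.59, so A_new/A_old = 0.59^(1/0.187) = 0.59^5.348
ln(A_new/A_old) = ln 0.59 / 0.187 = -0.5276 / 0.187 = -2.8216
A_new/A_old = e^-2.8216 ≈ 0.05951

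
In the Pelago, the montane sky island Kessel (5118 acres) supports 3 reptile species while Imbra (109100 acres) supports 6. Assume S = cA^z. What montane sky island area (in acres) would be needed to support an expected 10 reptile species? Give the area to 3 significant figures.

1040000 acres

z = ln(6/3) / ln(109100/5118) = 0.6931 / 3.0595 = 0.2266
c = 3 / 5118^0.2266 = 3 / 6.923 = 0.4333
A = (10/0.4333)^(1/0.2266) ⇒ ln A = ln(23.08)/0.2266 = 13.8548
A = e^13.8548 ≈ 1040037 acres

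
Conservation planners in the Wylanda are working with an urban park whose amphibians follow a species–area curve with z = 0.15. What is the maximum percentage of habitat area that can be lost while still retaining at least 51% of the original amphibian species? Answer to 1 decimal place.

Need (A_new/A_old)^0.15 = 0.51, so A_new/A_old = 0.51^(1/0.15) = 0.51^6.667
ln(A_new/A_old) = ln 0.51 / 0.15 = -0.6733 / 0.15 = -4.4890
A_new/A_old = e^-4.4890 ≈ 0.01123
Fraction that can be lost = 1 − 0.01123 = 0.9888

98.9%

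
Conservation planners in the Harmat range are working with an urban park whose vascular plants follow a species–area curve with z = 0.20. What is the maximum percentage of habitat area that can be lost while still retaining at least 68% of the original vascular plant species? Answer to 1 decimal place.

Need (A_new/A_old)^0.2 = 0.68, so A_new/A_old = 0.68^(1/0.2) = 0.68^5
ln(A_new/A_old) = ln 0.68 / 0.2 = -0.3857 / 0.2 = -1.9283
A_new/A_old = e^-1.9283 ≈ 0.1454
Fraction that can be lost = 1 − 0.1454 = 0.8546

85.5%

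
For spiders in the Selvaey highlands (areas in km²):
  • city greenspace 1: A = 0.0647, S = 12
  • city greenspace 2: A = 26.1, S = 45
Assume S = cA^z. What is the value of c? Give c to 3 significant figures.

z = ln(S₂/S₁) / ln(A₂/A₁) = ln(45/12) / ln(26.1/0.0647) = 1.3218 / 5.9999 = 0.2203
c = S₁ / A₁^z = 12 / 0.0647^0.2203 = 12 / 0.5471 = 21.93

21.9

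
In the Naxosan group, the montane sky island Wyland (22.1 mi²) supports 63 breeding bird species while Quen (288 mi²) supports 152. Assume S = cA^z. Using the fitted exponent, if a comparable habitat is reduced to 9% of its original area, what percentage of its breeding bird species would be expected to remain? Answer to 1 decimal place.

z = ln(152/63) / ln(288/22.1) = 0.8807 / 2.5674 = 0.3431
S_new/S_old = (A_new/A_old)^z = 0.09^0.3431 = exp(0.3431 × -2.4079) = 0.4378

43.8%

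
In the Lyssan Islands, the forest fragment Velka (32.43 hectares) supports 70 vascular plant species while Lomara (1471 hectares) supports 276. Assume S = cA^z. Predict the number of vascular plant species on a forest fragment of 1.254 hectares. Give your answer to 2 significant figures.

z = ln(276/70) / ln(1471/32.43) = 1.3719 / 3.8146 = 0.3596
c = 70 / 32.43^0.3596 = 70 / 3.495 = 20.03
S₃ = 20.03 × 1.254^0.3596 = 20.03 × 1.085 ≈ 21.73

22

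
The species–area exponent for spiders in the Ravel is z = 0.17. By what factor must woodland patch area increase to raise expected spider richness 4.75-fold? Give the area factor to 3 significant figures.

(A₂/A₁)^0.17 = 4.75, so A₂/A₁ = 4.75^(1/0.17) = 4.75^5.882
ln(A₂/A₁) = ln 4.75 / 0.17 = 1.5581 / 0.17 = 9.1656
A₂/A₁ = e^9.1656 ≈ 9562

9560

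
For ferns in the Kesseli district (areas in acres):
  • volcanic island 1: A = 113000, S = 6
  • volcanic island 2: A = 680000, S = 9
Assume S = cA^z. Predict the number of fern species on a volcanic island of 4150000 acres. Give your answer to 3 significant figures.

13.5

z = ln(9/6) / ln(680000/113000) = 0.4055 / 1.7947 = 0.2259
c = 6 / 113000^0.2259 = 6 / 13.86 = 0.4331
S₃ = 0.4331 × 4150000^0.2259 = 0.4331 × 31.27 ≈ 13.54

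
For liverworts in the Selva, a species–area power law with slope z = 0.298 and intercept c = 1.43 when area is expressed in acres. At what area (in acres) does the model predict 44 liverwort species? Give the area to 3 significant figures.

44 = 1.43 × A^0.298  ⇒  A^0.298 = 44/1.43 = 30.77
ln A = ln(30.77) / 0.298 = 3.4265 / 0.298 = 11.4984
A = e^11.4984 ≈ 98555 acres

98600 acres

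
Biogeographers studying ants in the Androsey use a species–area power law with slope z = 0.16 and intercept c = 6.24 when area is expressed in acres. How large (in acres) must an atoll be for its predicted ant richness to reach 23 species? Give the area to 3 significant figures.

23 = 6.24 × A^0.16  ⇒  A^0.16 = 23/6.24 = 3.686
ln A = ln(3.686) / 0.16 = 1.3045 / 0.16 = 8.1532
A = e^8.1532 ≈ 3475 acres

3470 acres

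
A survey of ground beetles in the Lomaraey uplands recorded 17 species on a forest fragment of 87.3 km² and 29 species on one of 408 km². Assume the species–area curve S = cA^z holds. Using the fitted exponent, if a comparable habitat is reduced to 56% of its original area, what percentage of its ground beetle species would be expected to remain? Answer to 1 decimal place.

81.8%

z = ln(29/17) / ln(408/87.3) = 0.5341 / 1.5419 = 0.3464
S_new/S_old = (A_new/A_old)^z = 0.56^0.3464 = exp(0.3464 × -0.5798) = 0.818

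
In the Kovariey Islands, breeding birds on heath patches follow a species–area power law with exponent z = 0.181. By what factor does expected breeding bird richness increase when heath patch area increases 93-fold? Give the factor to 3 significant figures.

S₂/S₁ = (A₂/A₁)^z = 93^0.181
ln(S₂/S₁) = 0.181 × ln 93 = 0.181 × 4.5326 = 0.8204
S₂/S₁ = e^0.8204 ≈ 2.271

2.27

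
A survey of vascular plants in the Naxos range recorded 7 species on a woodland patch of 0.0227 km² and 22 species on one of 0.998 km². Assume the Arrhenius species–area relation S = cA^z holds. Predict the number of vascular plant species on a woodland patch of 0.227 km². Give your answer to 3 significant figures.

z = ln(22/7) / ln(0.998/0.0227) = 1.1451 / 3.7834 = 0.3027
c = 7 / 0.0227^0.3027 = 7 / 0.318 = 22.01
S₃ = 22.01 × 0.227^0.3027 = 22.01 × 0.6384 ≈ 14.05

14.1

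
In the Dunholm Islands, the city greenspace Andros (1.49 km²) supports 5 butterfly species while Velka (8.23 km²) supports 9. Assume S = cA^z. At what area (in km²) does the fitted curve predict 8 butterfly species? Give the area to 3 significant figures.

5.84 km²

z = ln(9/5) / ln(8.23/1.49) = 0.5878 / 1.7090 = 0.3439
c = 5 / 1.49^0.3439 = 5 / 1.147 = 4.359
A = (8/4.359)^(1/0.3439) ⇒ ln A = ln(1.835)/0.3439 = 1.7653
A = e^1.7653 ≈ 5.843 km²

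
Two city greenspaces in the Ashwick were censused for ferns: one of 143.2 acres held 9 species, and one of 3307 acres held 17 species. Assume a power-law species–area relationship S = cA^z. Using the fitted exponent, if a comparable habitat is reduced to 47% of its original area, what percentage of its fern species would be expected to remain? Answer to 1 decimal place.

85.8%

z = ln(17/9) / ln(3307/143.2) = 0.6360 / 3.1396 = 0.2026
S_new/S_old = (A_new/A_old)^z = 0.47^0.2026 = exp(0.2026 × -0.7550) = 0.8582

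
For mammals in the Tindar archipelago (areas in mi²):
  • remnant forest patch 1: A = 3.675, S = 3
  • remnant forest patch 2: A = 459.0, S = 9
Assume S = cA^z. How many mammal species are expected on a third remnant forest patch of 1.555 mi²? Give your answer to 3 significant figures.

2.47

z = ln(9/3) / ln(459/3.675) = 1.0986 / 4.8275 = 0.2276
c = 3 / 3.675^0.2276 = 3 / 1.345 = 2.231
S₃ = 2.231 × 1.555^0.2276 = 2.231 × 1.106 ≈ 2.467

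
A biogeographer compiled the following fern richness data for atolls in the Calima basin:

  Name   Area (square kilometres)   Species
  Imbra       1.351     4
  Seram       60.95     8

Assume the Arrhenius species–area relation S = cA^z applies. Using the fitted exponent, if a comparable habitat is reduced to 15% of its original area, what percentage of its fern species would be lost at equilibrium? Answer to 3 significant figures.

29.2%

z = ln(8/4) / ln(60.95/1.351) = 0.6931 / 3.8092 = 0.1820
S_new/S_old = (A_new/A_old)^z = 0.15^0.1820 = exp(0.1820 × -1.8971) = 0.7081
Fraction lost = 1 − 0.7081 = 0.2919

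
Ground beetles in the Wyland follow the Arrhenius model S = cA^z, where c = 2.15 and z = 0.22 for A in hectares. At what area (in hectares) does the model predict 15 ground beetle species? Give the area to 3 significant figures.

15 = 2.15 × A^0.22  ⇒  A^0.22 = 15/2.15 = 6.977
ln A = ln(6.977) / 0.22 = 1.9426 / 0.22 = 8.8299
A = e^8.8299 ≈ 6836 hectares

6840 hectares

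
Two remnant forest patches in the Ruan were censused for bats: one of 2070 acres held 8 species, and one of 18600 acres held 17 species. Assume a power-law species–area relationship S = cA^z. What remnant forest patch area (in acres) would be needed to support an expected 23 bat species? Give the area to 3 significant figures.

z = ln(17/8) / ln(18600/2070) = 0.7538 / 2.1956 = 0.3433
c = 8 / 2070^0.3433 = 8 / 13.75 = 0.5817
A = (23/0.5817)^(1/0.3433) ⇒ ln A = ln(39.54)/0.3433 = 10.7114
A = e^10.7114 ≈ 44865 acres

44900 acres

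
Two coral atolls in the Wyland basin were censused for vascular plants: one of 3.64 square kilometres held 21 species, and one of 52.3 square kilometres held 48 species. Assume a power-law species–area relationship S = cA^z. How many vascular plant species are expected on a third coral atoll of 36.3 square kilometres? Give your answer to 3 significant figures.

z = ln(48/21) / ln(52.3/3.64) = 0.8267 / 2.6650 = 0.3102
c = 21 / 3.64^0.3102 = 21 / 1.493 = 14.07
S₃ = 14.07 × 36.3^0.3102 = 14.07 × 3.047 ≈ 42.86

42.9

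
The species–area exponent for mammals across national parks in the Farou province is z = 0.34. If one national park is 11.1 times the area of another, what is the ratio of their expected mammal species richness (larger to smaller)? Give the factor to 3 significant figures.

S₂/S₁ = (A₂/A₁)^z = 11.1^0.34
ln(S₂/S₁) = 0.34 × ln 11.1 = 0.34 × 2.4069 = 0.8184
S₂/S₁ = e^0.8184 ≈ 2.267

2.27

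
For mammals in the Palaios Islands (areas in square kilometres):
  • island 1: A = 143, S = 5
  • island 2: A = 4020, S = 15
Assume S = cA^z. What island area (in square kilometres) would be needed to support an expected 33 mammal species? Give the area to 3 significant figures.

z = ln(15/5) / ln(4020/143) = 1.0986 / 3.3362 = 0.3293
c = 5 / 143^0.3293 = 5 / 5.126 = 0.9755
A = (33/0.9755)^(1/0.3293) ⇒ ln A = ln(33.83)/0.3293 = 10.6934
A = e^10.6934 ≈ 44063 square kilometres

44100 square kilometres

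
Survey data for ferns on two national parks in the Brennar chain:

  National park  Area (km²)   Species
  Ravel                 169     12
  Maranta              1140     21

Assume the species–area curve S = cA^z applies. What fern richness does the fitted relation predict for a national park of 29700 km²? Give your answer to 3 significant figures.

54.6

z = ln(21/12) / ln(1140/169) = 0.5596 / 1.9089 = 0.2932
c = 12 / 169^0.2932 = 12 / 4.499 = 2.667
S₃ = 2.667 × 29700^0.2932 = 2.667 × 20.48 ≈ 54.61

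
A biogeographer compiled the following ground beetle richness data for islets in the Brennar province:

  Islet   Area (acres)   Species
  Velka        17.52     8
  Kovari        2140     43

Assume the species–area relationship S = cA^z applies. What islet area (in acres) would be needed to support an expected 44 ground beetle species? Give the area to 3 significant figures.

2290 acres

z = ln(43/8) / ln(2140/17.52) = 1.6818 / 4.8052 = 0.3500
c = 8 / 17.52^0.3500 = 8 / 2.724 = 2.937
A = (44/2.937)^(1/0.3500) ⇒ ln A = ln(14.98)/0.3500 = 7.7342
A = e^7.7342 ≈ 2285 acres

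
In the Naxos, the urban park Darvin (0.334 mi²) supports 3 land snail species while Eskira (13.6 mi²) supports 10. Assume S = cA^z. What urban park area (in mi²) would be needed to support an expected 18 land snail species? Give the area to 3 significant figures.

z = ln(10/3) / ln(13.6/0.334) = 1.2040 / 3.7067 = 0.3248
c = 3 / 0.334^0.3248 = 3 / 0.7003 = 4.284
A = (18/4.284)^(1/0.3248) ⇒ ln A = ln(4.202)/0.3248 = 4.4197
A = e^4.4197 ≈ 83.07 mi²

83.1 mi²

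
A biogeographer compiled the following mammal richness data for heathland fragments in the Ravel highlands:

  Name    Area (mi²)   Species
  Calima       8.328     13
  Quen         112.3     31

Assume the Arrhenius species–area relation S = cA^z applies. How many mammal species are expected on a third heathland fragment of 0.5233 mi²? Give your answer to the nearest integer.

z = ln(31/13) / ln(112.3/8.328) = 0.8690 / 2.6016 = 0.3340
c = 13 / 8.328^0.3340 = 13 / 2.03 = 6.404
S₃ = 6.404 × 0.5233^0.3340 = 6.404 × 0.8055 ≈ 5.158

5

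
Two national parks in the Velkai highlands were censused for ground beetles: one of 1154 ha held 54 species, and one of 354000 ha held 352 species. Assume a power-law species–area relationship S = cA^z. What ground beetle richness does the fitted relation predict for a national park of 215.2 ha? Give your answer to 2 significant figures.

z = ln(352/54) / ln(354000/1154) = 1.8746 / 5.7261 = 0.3274
c = 54 / 1154^0.3274 = 54 / 10.06 = 5.369
S₃ = 5.369 × 215.2^0.3274 = 5.369 × 5.804 ≈ 31.16

31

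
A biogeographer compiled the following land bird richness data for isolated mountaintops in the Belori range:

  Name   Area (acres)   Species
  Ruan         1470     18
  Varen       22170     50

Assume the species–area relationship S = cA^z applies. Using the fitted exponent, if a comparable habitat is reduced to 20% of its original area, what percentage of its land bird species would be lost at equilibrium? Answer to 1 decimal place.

z = ln(50/18) / ln(22170/1470) = 1.0217 / 2.7135 = 0.3765
S_new/S_old = (A_new/A_old)^z = 0.2^0.3765 = exp(0.3765 × -1.6094) = 0.5455
Fraction lost = 1 − 0.5455 = 0.4545

45.4%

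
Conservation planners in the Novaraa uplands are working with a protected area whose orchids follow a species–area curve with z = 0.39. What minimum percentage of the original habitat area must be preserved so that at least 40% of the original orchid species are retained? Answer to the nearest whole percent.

10%

Need (A_new/A_old)^0.39 = 0.4, so A_new/A_old = 0.4^(1/0.39) = 0.4^2.564
ln(A_new/A_old) = ln 0.4 / 0.39 = -0.9163 / 0.39 = -2.3495
A_new/A_old = e^-2.3495 ≈ 0.09542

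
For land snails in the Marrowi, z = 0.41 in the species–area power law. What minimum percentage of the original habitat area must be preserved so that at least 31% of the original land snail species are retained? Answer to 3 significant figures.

5.75%

Need (A_new/A_old)^0.41 = 0.31, so A_new/A_old = 0.31^(1/0.41) = 0.31^2.439
ln(A_new/A_old) = ln 0.31 / 0.41 = -1.1712 / 0.41 = -2.8565
A_new/A_old = e^-2.8565 ≈ 0.05747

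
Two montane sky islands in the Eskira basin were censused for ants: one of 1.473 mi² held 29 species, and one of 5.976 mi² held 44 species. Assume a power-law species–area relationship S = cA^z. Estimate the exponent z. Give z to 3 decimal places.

Taking logs: ln S = ln c + z ln A, so z = (ln S₂ − ln S₁)/(ln A₂ − ln A₁).
z = ln(44/29) / ln(5.976/1.473) = ln(1.517) / ln(4.057) = 0.4169 / 1.4005 = 0.2977

0.298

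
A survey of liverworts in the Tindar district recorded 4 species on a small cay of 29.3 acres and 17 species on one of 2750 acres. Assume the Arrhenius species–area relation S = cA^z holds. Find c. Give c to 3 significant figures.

1.36

z = ln(S₂/S₁) / ln(A₂/A₁) = ln(17/4) / ln(2750/29.3) = 1.4469 / 4.5418 = 0.3186
c = S₁ / A₁^z = 4 / 29.3^0.3186 = 4 / 2.933 = 1.364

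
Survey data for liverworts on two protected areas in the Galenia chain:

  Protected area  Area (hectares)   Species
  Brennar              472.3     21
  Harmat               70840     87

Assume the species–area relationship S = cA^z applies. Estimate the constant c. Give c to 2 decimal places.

z = ln(S₂/S₁) / ln(A₂/A₁) = ln(87/21) / ln(70840/472.3) = 1.4214 / 5.0106 = 0.2837
c = S₁ / A₁^z = 21 / 472.3^0.2837 = 21 / 5.736 = 3.661

3.66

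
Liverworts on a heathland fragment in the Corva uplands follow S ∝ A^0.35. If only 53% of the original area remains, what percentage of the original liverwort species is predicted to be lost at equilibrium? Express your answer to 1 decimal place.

19.9%

S_new/S_old = (A_new/A_old)^z = 0.53^0.35
= exp(0.35 × ln 0.53) = exp(0.35 × -0.6349) = exp(-0.2222) ≈ 0.8007
Fraction lost = 1 − 0.8007 = 0.1993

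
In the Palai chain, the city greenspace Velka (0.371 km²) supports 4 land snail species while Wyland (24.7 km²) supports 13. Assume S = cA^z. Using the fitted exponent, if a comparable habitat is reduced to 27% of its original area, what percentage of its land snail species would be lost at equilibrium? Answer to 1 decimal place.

30.8%

z = ln(13/4) / ln(24.7/0.371) = 1.1787 / 4.1984 = 0.2807
S_new/S_old = (A_new/A_old)^z = 0.27^0.2807 = exp(0.2807 × -1.3093) = 0.6924
Fraction lost = 1 − 0.6924 = 0.3076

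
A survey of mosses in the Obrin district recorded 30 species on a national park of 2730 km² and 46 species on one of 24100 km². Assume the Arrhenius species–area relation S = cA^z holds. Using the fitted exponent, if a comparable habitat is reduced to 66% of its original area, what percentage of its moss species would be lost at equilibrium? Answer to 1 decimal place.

z = ln(46/30) / ln(24100/2730) = 0.4274 / 2.1779 = 0.1963
S_new/S_old = (A_new/A_old)^z = 0.66^0.1963 = exp(0.1963 × -0.4155) = 0.9217
Fraction lost = 1 − 0.9217 = 0.07831

7.8%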